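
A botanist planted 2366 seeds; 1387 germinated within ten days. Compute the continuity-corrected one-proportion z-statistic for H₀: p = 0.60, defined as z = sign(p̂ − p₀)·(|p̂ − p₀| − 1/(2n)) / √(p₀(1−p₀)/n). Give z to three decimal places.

Sample proportion p̂ = 1387/2366 = 0.58622. p̂ − p₀ = -0.013779.
Continuity correction 1/(2n) = 1/4732 = 0.000211.
Corrected numerator: |-0.013779| − 0.000211 = 0.013568.
SE₀ = √(0.60·0.40/2366) = 0.010072.
z = −0.013568/0.010072 = -1.347.

z = -1.347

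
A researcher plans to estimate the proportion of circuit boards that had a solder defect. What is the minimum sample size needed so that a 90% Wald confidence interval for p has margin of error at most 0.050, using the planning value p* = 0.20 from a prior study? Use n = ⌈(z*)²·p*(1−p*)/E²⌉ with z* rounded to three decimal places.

For 90% confidence, z* = 1.645.
p*(1−p*) = 0.1600.
(z*)²·p*(1−p*)/E² = 2.706025·0.1600/0.002500 = 173.186.
Rounding up, n = 174.

n = 174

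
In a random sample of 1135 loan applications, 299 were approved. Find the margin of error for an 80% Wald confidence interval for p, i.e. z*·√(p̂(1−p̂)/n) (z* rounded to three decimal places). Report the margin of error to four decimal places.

p̂ = 299/1135 = 0.26344.
SE(p̂) = √(0.26344·0.73656/1135) = 0.013075.
For 80% confidence, z* = 1.282.
ME = 1.282·0.013075 = 0.0168.

ME = 0.0168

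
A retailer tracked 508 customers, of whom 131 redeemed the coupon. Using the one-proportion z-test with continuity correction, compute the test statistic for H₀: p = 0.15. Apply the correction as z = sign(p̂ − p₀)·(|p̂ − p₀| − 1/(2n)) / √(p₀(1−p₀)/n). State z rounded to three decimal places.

With x = 131 successes in n = 508, p̂ = 0.25787. p̂ − p₀ = 0.107874.
Continuity correction 1/(2n) = 1/1016 = 0.000984.
Corrected numerator: |0.107874| − 0.000984 = 0.106890.
Under H₀, SE = √(p₀(1−p₀)/n) = √(0.15·0.85/508) = √0.000250984 = 0.015842.
z = +0.106890/0.015842 = 6.747.

z = 6.747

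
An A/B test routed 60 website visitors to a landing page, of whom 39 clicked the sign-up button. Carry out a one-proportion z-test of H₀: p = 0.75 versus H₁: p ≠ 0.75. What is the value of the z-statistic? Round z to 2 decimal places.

p̂ = 39/60 = 0.65000.
Under H₀, SE = √(p₀(1−p₀)/n) = √(0.75·0.25/60) = √0.003125000 = 0.055902.
z = (p̂ − p₀)/SE = (0.65000 − 0.75)/0.055902 = -1.79.

z = -1.79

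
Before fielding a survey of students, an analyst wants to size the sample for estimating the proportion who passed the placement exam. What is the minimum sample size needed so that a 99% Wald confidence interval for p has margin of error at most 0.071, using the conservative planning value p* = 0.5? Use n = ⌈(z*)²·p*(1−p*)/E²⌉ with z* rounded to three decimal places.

The 99% critical value is z* = 2.576.
p*(1−p*) = 0.50·0.50 = 0.2500.
(z*)²·p*(1−p*)/E² = 6.635776·0.2500/0.005041 = 329.090.
⌈329.090⌉ = 330.

n = 330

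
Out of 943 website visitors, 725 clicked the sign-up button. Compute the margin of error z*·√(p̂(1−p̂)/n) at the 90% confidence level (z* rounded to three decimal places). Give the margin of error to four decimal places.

With x = 725 successes in n = 943, p̂ = 0.76882.
Standard error of p̂: √(0.177734/943) = √0.000188477 = 0.013729.
The 90% critical value is z* = 1.645.
ME = 1.645·0.013729 = 0.0226.

ME = 0.0226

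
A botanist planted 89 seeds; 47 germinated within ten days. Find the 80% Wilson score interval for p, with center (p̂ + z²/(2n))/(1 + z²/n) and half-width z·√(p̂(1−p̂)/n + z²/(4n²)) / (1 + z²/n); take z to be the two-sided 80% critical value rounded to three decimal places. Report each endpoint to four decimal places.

Here p̂ = 47/89 = 0.52809 and z = 1.282 (z² = 1.643524).
Denominator 1 + z²/n = 1 + 1.643524/89 = 1.018467.
Center = (0.52809 + 0.009233)/1.018467 = 0.52758.
Radicand: p̂(1−p̂)/n + z²/(4n²) = 0.002800123 + 0.000051872 = 0.002851995.
Half-width = z·√(radicand)/denom = 1.282·0.053404/1.018467 = 0.06722.
Interval: 0.52758 ± 0.06722 → (0.4604, 0.5948).

(0.4604, 0.5948)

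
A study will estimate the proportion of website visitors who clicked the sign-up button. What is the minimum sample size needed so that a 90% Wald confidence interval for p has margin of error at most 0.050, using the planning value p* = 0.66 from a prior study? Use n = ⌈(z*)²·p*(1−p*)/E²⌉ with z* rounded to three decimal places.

n = 243

For 90% confidence, z* = 1.645.
p*(1−p*) = 0.2244.
(z*)²·p*(1−p*)/E² = 2.706025·0.2244/0.002500 = 242.893.
⌈242.893⌉ = 243.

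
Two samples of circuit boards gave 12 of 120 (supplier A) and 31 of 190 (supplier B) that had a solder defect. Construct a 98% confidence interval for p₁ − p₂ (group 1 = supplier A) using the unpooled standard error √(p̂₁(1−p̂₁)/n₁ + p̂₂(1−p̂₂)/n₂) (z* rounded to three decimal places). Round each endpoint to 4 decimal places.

p̂₁ = 0.10000, p̂₂ = 0.16316, so the observed difference is -0.06316.
SE = √(0.000750000 + 0.000718618) = √0.001468618 = 0.038323.
z* = 2.326 at the 98% level. Margin = 2.326·0.038323 = 0.08914.
Interval: -0.06316 ± 0.08914 → (-0.1523, 0.0260).

(-0.1523, 0.0260)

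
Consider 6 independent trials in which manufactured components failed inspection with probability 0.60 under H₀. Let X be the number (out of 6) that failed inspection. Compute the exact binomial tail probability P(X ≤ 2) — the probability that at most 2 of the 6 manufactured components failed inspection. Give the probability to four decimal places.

X is binomial with n = 6 and p = 0.60.
P(X ≤ 2) = C(6,0)·0.60^0·0.40^6 + C(6,1)·0.60^1·0.40^5 + C(6,2)·0.60^2·0.40^4.
= 0.004096 + 0.036864 + 0.138240 = 0.1792.

P = 0.1792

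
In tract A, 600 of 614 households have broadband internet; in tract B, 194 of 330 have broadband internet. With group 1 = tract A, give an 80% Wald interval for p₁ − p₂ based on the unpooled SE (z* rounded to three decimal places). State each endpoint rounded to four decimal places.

p̂₁ = 0.97720, p̂₂ = 0.58788, so the observed difference is 0.38932.
Unpooled SE = √(p̂₁(1−p̂₁)/n₁ + p̂₂(1−p̂₂)/n₂) = √(0.000036289 + 0.000734174) = 0.027757.
z* = 1.282 at the 80% level. Margin of error = 0.03558.
CI: 0.38932 ± 0.03558 = (0.3537, 0.4249).

(0.3537, 0.4249)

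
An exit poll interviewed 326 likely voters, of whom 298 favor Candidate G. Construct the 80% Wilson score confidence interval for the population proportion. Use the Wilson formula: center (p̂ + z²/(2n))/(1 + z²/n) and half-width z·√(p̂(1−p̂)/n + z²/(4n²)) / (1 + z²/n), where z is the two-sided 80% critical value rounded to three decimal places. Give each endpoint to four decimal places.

(0.8921, 0.9320)

p̂ = 298/326 = 0.91411; z = 1.282, so z² = 1.643524.
Denominator 1 + z²/n = 1 + 1.643524/326 = 1.005041.
Center = (0.91411 + 0.002521)/1.005041 = 0.91203.
Radicand: p̂(1−p̂)/n + z²/(4n²) = 0.000240836 + 0.000003866 = 0.000244702.
Half-width = 1.282·√0.000244702/1.005041 = 0.01995.
So the interval runs from 0.8921 to 0.9320.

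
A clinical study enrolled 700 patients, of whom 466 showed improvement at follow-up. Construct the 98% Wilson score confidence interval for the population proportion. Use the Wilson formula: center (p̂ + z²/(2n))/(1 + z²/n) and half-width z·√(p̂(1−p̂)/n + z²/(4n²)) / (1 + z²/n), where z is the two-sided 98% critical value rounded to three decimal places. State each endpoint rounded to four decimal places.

(0.6231, 0.7058)

p̂ = 466/700 = 0.66571; z = 2.326, so z² = 5.410276.
Denominator 1 + z²/n = 1 + 5.410276/700 = 1.007729.
Center = (0.66571 + 0.003864)/1.007729 = 0.66444.
Radicand: p̂(1−p̂)/n + z²/(4n²) = 0.000317913 + 0.000002760 = 0.000320673.
Half-width = z·√(radicand)/denom = 2.326·0.017907/1.007729 = 0.04133.
Interval: 0.66444 ± 0.04133 → (0.6231, 0.7058).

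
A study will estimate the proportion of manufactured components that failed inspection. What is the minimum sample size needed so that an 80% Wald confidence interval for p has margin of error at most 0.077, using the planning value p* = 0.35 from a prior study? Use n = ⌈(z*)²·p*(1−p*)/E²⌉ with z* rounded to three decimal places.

n = 64

For 80% confidence, z* = 1.282.
p*(1−p*) = 0.35·0.65 = 0.2275.
(z*)²·p*(1−p*)/E² = 1.643524·0.2275/0.005929 = 63.063.
Rounding up, n = 64.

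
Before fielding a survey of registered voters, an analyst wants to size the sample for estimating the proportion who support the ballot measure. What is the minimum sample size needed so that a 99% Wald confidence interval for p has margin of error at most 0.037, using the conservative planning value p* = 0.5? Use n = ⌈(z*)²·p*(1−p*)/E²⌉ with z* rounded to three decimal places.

n = 1212

The 99% critical value is z* = 2.576.
p*(1−p*) = 0.50·0.50 = 0.2500.
Required n before rounding: 6.635776 × 0.2500 / 0.037² = 1211.793.
Rounding up, n = 1212.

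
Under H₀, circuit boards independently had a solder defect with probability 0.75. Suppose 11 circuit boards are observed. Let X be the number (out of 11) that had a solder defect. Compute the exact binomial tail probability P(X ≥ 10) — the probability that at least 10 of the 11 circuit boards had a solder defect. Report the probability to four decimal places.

P = 0.1971

X is binomial with n = 11 and p = 0.75.
P(X ≥ 10) = C(11,10)·0.75^10·0.25^1 + C(11,11)·0.75^11·0.25^0.
= 0.154862 + 0.042235 = 0.1971.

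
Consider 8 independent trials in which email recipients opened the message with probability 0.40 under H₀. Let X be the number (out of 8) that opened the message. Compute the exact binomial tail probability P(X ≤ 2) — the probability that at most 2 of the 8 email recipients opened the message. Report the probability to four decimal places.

X is binomial with n = 8 and p = 0.40.
P(X ≤ 2) = C(8,0)·0.40^0·0.60^8 + C(8,1)·0.40^1·0.60^7 + C(8,2)·0.40^2·0.60^6.
= 0.016796 + 0.089580 + 0.209019 = 0.3154.

P = 0.3154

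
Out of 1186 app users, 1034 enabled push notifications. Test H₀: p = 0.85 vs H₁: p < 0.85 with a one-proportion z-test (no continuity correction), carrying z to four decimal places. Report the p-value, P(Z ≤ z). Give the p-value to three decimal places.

p-value = 0.982

The sample proportion is 1034/1186 = 0.87184.
Null standard error: √(0.85·0.15/1186) = √0.000107504 = 0.010368.
Test statistic (full precision, shown to 4 dp): z = (1034/1186 − 0.85)/SE₀ ≈ 2.1062.
From the standard normal, P(Z ≤ z) = 0.982.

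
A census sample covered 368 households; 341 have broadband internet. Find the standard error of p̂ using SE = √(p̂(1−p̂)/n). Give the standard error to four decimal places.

SE = 0.0136

p̂ = 341/368 = 0.92663.
p̂(1−p̂) = 0.067987.
SE = √(0.067987/368) = √0.000184747 = 0.0136.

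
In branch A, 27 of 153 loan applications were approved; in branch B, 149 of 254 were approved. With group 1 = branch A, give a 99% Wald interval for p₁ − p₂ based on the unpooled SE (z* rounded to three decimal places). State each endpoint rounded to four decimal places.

(-0.5226, -0.2977)

p̂₁ = 27/153 = 0.17647, p̂₂ = 149/254 = 0.58661; p̂₁ − p̂₂ = -0.41014.
SE = √(0.000949861 + 0.000954716) = √0.001904577 = 0.043641.
For 99% confidence, z* = 2.576. Margin = 2.576·0.043641 = 0.11242.
CI: -0.41014 ± 0.11242 = (-0.5226, -0.2977).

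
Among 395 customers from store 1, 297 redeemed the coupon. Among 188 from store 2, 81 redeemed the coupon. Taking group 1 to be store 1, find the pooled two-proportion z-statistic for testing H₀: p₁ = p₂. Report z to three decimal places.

z = 7.589

Sample proportions: p̂₁ = 297/395 = 0.75190 and p̂₂ = 81/188 = 0.43085.
Pooling: p̂ = 378/583 = 0.64837.
Pooled SE = √[0.2279862·0.00785079] ≈ 0.042307.
z = 0.32105/0.042307 = 7.589.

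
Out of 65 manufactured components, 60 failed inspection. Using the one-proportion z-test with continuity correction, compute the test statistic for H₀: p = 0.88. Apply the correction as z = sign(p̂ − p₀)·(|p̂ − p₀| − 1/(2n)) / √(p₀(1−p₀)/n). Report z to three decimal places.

Sample proportion p̂ = 60/65 = 0.92308. p̂ − p₀ = 0.043077.
Continuity correction 1/(2n) = 1/130 = 0.007692.
Corrected numerator: |0.043077| − 0.007692 = 0.035385.
Under H₀, SE = √(p₀(1−p₀)/n) = √(0.88·0.12/65) = √0.001624615 = 0.040307.
z = +0.035385/0.040307 = 0.878.

z = 0.878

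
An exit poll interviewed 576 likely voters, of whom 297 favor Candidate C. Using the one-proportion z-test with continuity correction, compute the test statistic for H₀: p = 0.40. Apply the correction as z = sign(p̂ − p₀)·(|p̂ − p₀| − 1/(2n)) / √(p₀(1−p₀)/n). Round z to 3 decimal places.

z = 5.622

p̂ = 297/576 = 0.51562. p̂ − p₀ = 0.115625.
Continuity correction 1/(2n) = 1/1152 = 0.000868.
Corrected numerator: |0.115625| − 0.000868 = 0.114757.
Under H₀, SE = √(p₀(1−p₀)/n) = √(0.40·0.60/576) = √0.000416667 = 0.020412.
z = +0.114757/0.020412 = 5.622.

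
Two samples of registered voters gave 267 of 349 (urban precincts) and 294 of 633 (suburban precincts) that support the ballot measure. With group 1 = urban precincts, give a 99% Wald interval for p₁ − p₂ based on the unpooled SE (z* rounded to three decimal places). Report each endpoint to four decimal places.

(0.2230, 0.3782)

p̂₁ = 0.76504, p̂₂ = 0.46445, so the observed difference is 0.30059.
Unpooled SE = √(p̂₁(1−p̂₁)/n₁ + p̂₂(1−p̂₂)/n₂) = √(0.000515049 + 0.000392949) = 0.030133.
z* = 2.576 at the 99% level. Margin of error = 0.07762.
CI: 0.30059 ± 0.07762 = (0.2230, 0.3782).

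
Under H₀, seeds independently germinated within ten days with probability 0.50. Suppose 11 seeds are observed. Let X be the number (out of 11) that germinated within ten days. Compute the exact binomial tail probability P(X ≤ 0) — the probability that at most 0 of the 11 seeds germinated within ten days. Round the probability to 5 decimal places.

P = 0.00049

X ~ Binomial(n=11, p=0.50).
P(X ≤ 0) = C(11,0)·0.50^0·0.50^11.
= 0.000488 = 0.00049.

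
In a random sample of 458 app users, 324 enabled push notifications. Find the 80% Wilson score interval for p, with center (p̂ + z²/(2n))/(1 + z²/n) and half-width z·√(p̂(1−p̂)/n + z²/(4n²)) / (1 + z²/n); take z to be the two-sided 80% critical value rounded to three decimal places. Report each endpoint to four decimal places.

(0.6795, 0.7339)

Here p̂ = 324/458 = 0.70742 and z = 1.282 (z² = 1.643524).
Denominator 1 + z²/n = 1 + 1.643524/458 = 1.003588.
Adjusted center: (0.70742 + z²/(2n))/1.003588 = 0.70668.
Radicand: p̂(1−p̂)/n + z²/(4n²) = 0.000451911 + 0.000001959 = 0.000453870.
Half-width = 1.282·√0.000453870/1.003588 = 0.02721.
Interval: 0.70668 ± 0.02721 → (0.6795, 0.7339).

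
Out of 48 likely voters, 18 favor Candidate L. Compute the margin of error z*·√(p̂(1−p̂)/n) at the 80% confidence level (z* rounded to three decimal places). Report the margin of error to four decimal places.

ME = 0.0896

p̂ = 18/48 = 0.37500.
Standard error of p̂: √(0.234375/48) = √0.004882812 = 0.069877.
For 80% confidence, z* = 1.282.
So ME = 0.0896.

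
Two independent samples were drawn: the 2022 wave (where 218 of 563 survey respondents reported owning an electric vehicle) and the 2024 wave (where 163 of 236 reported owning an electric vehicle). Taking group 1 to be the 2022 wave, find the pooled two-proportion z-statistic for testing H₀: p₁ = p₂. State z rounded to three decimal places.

p̂₁ = 218/563 = 0.38721, p̂₂ = 163/236 = 0.69068.
Pooling: p̂ = 381/799 = 0.47685.
SE = √[p̂(1−p̂)(1/n₁+1/n₂)] = √[0.47685·0.52315·(1/563+1/236)] ≈ 0.038732.
z = -0.30347/0.038732 = -7.835.

z = -7.835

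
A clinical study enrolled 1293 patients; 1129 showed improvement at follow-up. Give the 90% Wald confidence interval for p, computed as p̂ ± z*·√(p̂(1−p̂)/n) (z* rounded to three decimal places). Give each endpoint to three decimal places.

Sample proportion p̂ = 1129/1293 = 0.87316.
SE(p̂) = √(0.87316·0.12684/1293) = 0.009255.
The 90% critical value is z* = 1.645.
Margin = 1.645·0.009255 = 0.01522.
Interval: 0.87316 ± 0.01522 → (0.858, 0.888).

(0.858, 0.888)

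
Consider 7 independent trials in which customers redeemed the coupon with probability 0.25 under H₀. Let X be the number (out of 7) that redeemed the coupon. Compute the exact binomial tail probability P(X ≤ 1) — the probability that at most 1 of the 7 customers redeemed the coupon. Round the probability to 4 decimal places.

P = 0.4449

X ~ Binomial(n=7, p=0.25).
P(X ≤ 1) = C(7,0)·0.25^0·0.75^7 + C(7,1)·0.25^1·0.75^6.
= 0.133484 + 0.311462 = 0.4449.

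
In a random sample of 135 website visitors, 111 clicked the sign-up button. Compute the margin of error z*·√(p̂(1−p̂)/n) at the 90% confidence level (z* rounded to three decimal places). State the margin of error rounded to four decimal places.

ME = 0.0541

The sample proportion is 111/135 = 0.82222.
SE(p̂) = √(0.82222·0.17778/135) = 0.032905.
The 90% critical value is z* = 1.645.
Margin of error = z*·SE = 1.645 × 0.032905 = 0.0541.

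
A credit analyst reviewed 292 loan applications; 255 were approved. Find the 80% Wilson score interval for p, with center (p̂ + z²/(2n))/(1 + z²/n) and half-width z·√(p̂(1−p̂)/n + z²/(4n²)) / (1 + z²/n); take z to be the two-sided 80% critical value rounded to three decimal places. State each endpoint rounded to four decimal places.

Here p̂ = 255/292 = 0.87329 and z = 1.282 (z² = 1.643524).
1 + z²/n = 1.005629.
Center = (0.87329 + 0.002814)/1.005629 = 0.87120.
Radicand: p̂(1−p̂)/n + z²/(4n²) = 0.000378960 + 0.000004819 = 0.000383779.
Half-width = z·√(radicand)/denom = 1.282·0.019590/1.005629 = 0.02497.
So the interval runs from 0.8462 to 0.8962.

(0.8462, 0.8962)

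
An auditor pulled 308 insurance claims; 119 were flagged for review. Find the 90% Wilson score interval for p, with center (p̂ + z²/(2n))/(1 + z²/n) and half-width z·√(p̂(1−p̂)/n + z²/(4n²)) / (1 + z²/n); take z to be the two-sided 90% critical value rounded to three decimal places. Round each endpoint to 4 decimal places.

p̂ = 119/308 = 0.38636; z = 1.645, so z² = 2.706025.
1 + z²/n = 1.008786.
Center = (0.38636 + 0.004393)/1.008786 = 0.38735.
Radicand: p̂(1−p̂)/n + z²/(4n²) = 0.000769762 + 0.000007131 = 0.000776893.
Half-width = z·√(radicand)/denom = 1.645·0.027873/1.008786 = 0.04545.
CI: 0.38735 ± 0.04545 = (0.3419, 0.4328).

(0.3419, 0.4328)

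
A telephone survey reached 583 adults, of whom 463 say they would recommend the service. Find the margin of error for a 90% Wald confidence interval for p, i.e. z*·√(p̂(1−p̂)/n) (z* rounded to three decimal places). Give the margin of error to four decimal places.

The sample proportion is 463/583 = 0.79417.
SE(p̂) = √(0.79417·0.20583/583) = 0.016745.
z* = 1.645 at the 90% level.
ME = 1.645·0.016745 = 0.0275.

ME = 0.0275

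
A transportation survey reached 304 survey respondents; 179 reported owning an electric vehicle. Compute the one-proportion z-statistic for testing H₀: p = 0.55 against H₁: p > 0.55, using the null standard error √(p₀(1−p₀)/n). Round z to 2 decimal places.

The sample proportion is 179/304 = 0.58882.
Under H₀, SE = √(p₀(1−p₀)/n) = √(0.55·0.45/304) = √0.000814145 = 0.028533.
z = (0.58882 − 0.55)/0.028533 = 0.03882/0.028533 = 1.36.

z = 1.36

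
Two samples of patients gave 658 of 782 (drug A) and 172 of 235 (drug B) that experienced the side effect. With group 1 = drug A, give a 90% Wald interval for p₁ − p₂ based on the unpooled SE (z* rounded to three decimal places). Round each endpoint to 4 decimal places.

(0.0574, 0.1617)

p̂₁ = 0.84143, p̂₂ = 0.73191, so the observed difference is 0.10952.
Unpooled SE = √(p̂₁(1−p̂₁)/n₁ + p̂₂(1−p̂₂)/n₂) = √(0.000170619 + 0.000834959) = 0.031711.
z* = 1.645 at the 90% level. Margin of error = 0.05216.
Interval: 0.10952 ± 0.05216 → (0.0574, 0.1617).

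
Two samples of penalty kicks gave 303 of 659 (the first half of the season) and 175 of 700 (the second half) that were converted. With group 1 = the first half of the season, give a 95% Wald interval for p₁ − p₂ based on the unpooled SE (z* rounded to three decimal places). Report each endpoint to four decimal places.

p̂₁ = 0.45979, p̂₂ = 0.25000, so the observed difference is 0.20979.
SE = √(0.000376909 + 0.000267857) = √0.000644766 = 0.025392.
The 95% critical value is z* = 1.960. Margin = 1.960·0.025392 = 0.04977.
So the interval runs from 0.1600 to 0.2596.

(0.1600, 0.2596)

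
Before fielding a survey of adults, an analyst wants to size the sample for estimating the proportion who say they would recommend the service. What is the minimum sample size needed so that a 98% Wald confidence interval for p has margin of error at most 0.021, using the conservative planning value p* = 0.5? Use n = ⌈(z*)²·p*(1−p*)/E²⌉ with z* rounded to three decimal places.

n = 3068

The 98% critical value is z* = 2.326.
p*(1−p*) = 0.50·0.50 = 0.2500.
Required n before rounding: 5.410276 × 0.2500 / 0.021² = 3067.050.
⌈3067.050⌉ = 3068.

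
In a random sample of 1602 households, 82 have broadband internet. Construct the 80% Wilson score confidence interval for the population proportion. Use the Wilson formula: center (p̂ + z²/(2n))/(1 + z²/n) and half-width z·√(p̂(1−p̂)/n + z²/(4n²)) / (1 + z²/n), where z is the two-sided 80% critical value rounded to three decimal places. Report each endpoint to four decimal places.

Here p̂ = 82/1602 = 0.05119 and z = 1.282 (z² = 1.643524).
Denominator 1 + z²/n = 1 + 1.643524/1602 = 1.001026.
Center = (0.05119 + 0.000513)/1.001026 = 0.05165.
Radicand: p̂(1−p̂)/n + z²/(4n²) = 0.000030316 + 0.000000160 = 0.000030476.
Half-width = 1.282·√0.000030476/1.001026 = 0.00707.
Interval: 0.05165 ± 0.00707 → (0.0446, 0.0587).

(0.0446, 0.0587)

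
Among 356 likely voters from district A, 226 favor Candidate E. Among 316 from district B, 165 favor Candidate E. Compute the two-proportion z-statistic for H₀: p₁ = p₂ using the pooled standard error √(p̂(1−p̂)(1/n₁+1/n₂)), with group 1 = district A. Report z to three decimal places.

p̂₁ = 226/356 = 0.63483, p̂₂ = 165/316 = 0.52215.
Pooled p̂ = (226+165)/(356+316) = 391/672 = 0.58185.
Pooled SE = √[0.2433014·0.00597355] ≈ 0.038123.
z = (p̂₁ − p̂₂)/SE = (0.63483 − 0.52215)/0.038123 = 0.11268/0.038123 = 2.956.

z = 2.956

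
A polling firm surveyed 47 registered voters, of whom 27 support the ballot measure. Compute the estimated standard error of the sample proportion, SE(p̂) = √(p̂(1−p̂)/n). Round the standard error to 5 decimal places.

SE = 0.07212

The sample proportion is 27/47 = 0.57447.
p̂(1−p̂) = 0.57447·0.42553 = 0.244454.
Dividing by n and taking the root: √0.005201149 = 0.07212.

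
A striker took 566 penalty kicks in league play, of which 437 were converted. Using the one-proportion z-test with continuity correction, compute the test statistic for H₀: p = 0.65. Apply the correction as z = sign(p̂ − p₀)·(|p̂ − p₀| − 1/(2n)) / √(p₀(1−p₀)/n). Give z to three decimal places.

p̂ = 437/566 = 0.77208. p̂ − p₀ = 0.122085.
1/(2n) = 0.000883.
Corrected numerator: |0.122085| − 0.000883 = 0.121202.
SE₀ = √(0.65·0.35/566) = 0.020049.
z = +0.121202/0.020049 = 6.045.

z = 6.045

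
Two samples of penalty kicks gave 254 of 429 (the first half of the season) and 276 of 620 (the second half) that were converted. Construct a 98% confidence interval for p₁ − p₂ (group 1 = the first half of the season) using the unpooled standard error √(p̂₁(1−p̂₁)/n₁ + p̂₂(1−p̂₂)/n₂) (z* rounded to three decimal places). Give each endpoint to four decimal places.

p̂₁ = 254/429 = 0.59207, p̂₂ = 276/620 = 0.44516; p̂₁ − p̂₂ = 0.14691.
Unpooled SE = √(p̂₁(1−p̂₁)/n₁ + p̂₂(1−p̂₂)/n₂) = √(0.000562989 + 0.000398375) = 0.031006.
z* = 2.326 at the 98% level. Margin = 2.326·0.031006 = 0.07212.
So the interval runs from 0.0748 to 0.2190.

(0.0748, 0.2190)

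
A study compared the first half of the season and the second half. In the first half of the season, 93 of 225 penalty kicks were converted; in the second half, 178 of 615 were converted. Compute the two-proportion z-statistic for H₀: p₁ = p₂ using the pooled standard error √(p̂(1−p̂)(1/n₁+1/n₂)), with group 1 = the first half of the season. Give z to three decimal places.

z = 3.402

Sample proportions: p̂₁ = 93/225 = 0.41333 and p̂₂ = 178/615 = 0.28943.
Pooling: p̂ = 271/840 = 0.32262.
SE = √[p̂(1−p̂)(1/n₁+1/n₂)] = √[0.32262·0.67738·(1/225+1/615)] ≈ 0.036423.
z = (p̂₁ − p̂₂)/SE = (0.41333 − 0.28943)/0.036423 = 0.12390/0.036423 = 3.402.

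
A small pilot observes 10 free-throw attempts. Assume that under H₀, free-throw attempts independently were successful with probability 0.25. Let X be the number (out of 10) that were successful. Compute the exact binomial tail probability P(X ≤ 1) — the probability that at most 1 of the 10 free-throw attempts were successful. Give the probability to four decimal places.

P = 0.2440

X ~ Binomial(n=10, p=0.25).
P(X ≤ 1) = C(10,0)·0.25^0·0.75^10 + C(10,1)·0.25^1·0.75^9.
= 0.056314 + 0.187712 = 0.2440.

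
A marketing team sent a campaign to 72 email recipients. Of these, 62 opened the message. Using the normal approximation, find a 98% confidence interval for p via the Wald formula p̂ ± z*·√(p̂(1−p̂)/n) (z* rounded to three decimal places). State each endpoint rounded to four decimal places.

(0.7663, 0.9559)

The sample proportion is 62/72 = 0.86111.
SE = √(p̂(1−p̂)/n) = √(0.119599/72) = 0.040757.
The 98% critical value is z* = 2.326.
Margin = 2.326·0.040757 = 0.09480.
Interval: 0.86111 ± 0.09480 → (0.7663, 0.9559).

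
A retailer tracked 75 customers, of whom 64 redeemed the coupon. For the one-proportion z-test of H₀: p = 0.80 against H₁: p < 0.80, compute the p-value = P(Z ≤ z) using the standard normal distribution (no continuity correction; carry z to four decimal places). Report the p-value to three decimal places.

With x = 64 successes in n = 75, p̂ = 0.85333.
Under H₀, SE = √(p₀(1−p₀)/n) = √(0.80·0.20/75) = √0.002133333 = 0.046188.
z = (p̂ − p₀)/SE = (64/75 − 0.80)/0.046188 ≈ 1.1547.
From the standard normal, P(Z ≤ z) = 0.876.

p-value = 0.876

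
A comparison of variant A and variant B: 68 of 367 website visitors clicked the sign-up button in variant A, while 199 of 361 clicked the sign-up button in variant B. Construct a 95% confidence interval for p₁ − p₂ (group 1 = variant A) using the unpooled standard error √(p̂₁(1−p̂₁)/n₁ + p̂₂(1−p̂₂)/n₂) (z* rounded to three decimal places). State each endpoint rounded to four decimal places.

(-0.4309, -0.3011)

p̂₁ = 0.18529, p̂₂ = 0.55125, so the observed difference is -0.36596.
Unpooled SE = √(p̂₁(1−p̂₁)/n₁ + p̂₂(1−p̂₂)/n₂) = √(0.000411322 + 0.000685246) = 0.033114.
The 95% critical value is z* = 1.960. Margin of error = 0.06490.
So the interval runs from -0.4309 to -0.3011.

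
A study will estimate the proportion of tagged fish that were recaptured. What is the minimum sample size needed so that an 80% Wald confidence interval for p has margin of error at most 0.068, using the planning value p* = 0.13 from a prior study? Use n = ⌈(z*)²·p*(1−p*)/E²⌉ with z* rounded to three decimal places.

The 80% critical value is z* = 1.282.
p*(1−p*) = 0.1131.
(z*)²·p*(1−p*)/E² = 1.643524·0.1131/0.004624 = 40.200.
Rounding up, n = 41.

n = 41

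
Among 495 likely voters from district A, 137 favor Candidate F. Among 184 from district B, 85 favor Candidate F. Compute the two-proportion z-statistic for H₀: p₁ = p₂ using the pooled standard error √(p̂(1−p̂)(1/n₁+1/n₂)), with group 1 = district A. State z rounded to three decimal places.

Sample proportions: p̂₁ = 137/495 = 0.27677 and p̂₂ = 85/184 = 0.46196.
Pooling: p̂ = 222/679 = 0.32695.
Pooled SE = √[0.2200542·0.00745498] ≈ 0.040503.
z = (p̂₁ − p̂₂)/SE = (0.27677 − 0.46196)/0.040503 = -0.18519/0.040503 = -4.572.

z = -4.572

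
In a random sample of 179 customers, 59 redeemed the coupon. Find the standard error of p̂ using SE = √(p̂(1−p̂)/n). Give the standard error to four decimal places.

With x = 59 successes in n = 179, p̂ = 0.32961.
p̂(1−p̂) = 0.220967.
Dividing by n and taking the root: √0.001234453 = 0.0351.

SE = 0.0351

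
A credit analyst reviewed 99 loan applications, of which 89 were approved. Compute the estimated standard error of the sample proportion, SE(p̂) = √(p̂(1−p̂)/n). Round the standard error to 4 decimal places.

p̂ = 89/99 = 0.89899.
p̂(1−p̂) = 0.89899·0.10101 = 0.090807.
SE = √(0.090807/99) = 0.0303.

SE = 0.0303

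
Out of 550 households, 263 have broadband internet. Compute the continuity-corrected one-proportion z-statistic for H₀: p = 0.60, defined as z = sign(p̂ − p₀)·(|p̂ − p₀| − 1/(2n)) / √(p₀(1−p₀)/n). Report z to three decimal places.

Sample proportion p̂ = 263/550 = 0.47818. p̂ − p₀ = -0.121818.
Continuity correction 1/(2n) = 1/1100 = 0.000909.
Corrected numerator: |-0.121818| − 0.000909 = 0.120909.
SE₀ = √(0.60·0.40/550) = 0.020889.
z = (−)0.120909/0.020889 = -5.788.

z = -5.788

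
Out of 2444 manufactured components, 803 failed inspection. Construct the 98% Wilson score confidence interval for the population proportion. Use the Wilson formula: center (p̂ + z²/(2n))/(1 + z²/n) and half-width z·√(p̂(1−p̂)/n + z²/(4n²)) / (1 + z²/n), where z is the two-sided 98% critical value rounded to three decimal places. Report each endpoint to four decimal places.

(0.3069, 0.3510)

Here p̂ = 803/2444 = 0.32856 and z = 2.326 (z² = 5.410276).
Denominator 1 + z²/n = 1 + 5.410276/2444 = 1.002214.
Center = (0.32856 + 0.001107)/1.002214 = 0.32894.
Radicand: p̂(1−p̂)/n + z²/(4n²) = 0.000090265 + 0.000000226 = 0.000090491.
Half-width = 2.326·√0.000090491/1.002214 = 0.02208.
CI: 0.32894 ± 0.02208 = (0.3069, 0.3510).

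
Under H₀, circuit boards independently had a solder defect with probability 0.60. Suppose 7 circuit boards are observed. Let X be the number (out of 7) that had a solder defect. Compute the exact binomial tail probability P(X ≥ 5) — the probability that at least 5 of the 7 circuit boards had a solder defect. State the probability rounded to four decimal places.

P = 0.4199

X is binomial with n = 7 and p = 0.60.
P(X ≥ 5) = C(7,5)·0.60^5·0.40^2 + C(7,6)·0.60^6·0.40^1 + C(7,7)·0.60^7·0.40^0.
= 0.261274 + 0.130637 + 0.027994 = 0.4199.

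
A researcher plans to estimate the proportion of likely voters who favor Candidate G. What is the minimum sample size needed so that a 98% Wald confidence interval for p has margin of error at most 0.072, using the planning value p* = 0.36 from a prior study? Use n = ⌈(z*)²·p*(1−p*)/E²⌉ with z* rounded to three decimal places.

n = 241

The 98% critical value is z* = 2.326.
p*(1−p*) = 0.36·0.64 = 0.2304.
(z*)²·p*(1−p*)/E² = 5.410276·0.2304/0.005184 = 240.457.
⌈240.457⌉ = 241.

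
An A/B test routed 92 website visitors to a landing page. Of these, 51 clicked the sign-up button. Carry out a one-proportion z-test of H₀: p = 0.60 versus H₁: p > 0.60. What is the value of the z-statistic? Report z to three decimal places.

z = -0.894

p̂ = 51/92 = 0.55435.
Null standard error: √(0.60·0.40/92) = √0.002608696 = 0.051075.
z = (p̂ − p₀)/SE = (0.55435 − 0.60)/0.051075 = -0.894.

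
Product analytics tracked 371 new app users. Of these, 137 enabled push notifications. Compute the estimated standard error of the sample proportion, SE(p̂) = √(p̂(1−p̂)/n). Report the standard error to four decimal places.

p̂ = 137/371 = 0.36927.
p̂(1−p̂) = 0.36927·0.63073 = 0.232910.
SE = √(0.232910/371) = √0.000627790 = 0.0251.

SE = 0.0251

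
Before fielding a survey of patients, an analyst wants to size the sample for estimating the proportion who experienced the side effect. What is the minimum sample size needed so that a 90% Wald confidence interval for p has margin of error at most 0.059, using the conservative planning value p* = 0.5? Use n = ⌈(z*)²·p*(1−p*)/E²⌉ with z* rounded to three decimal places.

z* = 1.645 at the 90% level.
p*(1−p*) = 0.2500.
(z*)²·p*(1−p*)/E² = 2.706025·0.2500/0.003481 = 194.343.
Rounding up, n = 195.

n = 195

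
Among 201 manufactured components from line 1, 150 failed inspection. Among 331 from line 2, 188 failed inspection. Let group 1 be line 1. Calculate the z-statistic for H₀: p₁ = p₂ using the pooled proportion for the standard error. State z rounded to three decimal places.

Sample proportions: p̂₁ = 150/201 = 0.74627 and p̂₂ = 188/331 = 0.56798.
Pooled p̂ = (150+188)/(201+331) = 338/532 = 0.63534.
Pooled SE = √[0.2316835·0.00799627] ≈ 0.043042.
z = 0.17829/0.043042 = 4.142.

z = 4.142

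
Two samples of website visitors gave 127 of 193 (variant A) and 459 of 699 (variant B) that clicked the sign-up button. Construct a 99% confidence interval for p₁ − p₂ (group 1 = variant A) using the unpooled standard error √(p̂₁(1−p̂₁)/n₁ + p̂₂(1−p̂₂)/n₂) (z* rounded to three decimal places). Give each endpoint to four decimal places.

p̂₁ = 0.65803, p̂₂ = 0.65665, so the observed difference is 0.00138.
SE = √(0.001165939 + 0.000322547) = √0.001488486 = 0.038581.
The 99% critical value is z* = 2.576. Margin = 2.576·0.038581 = 0.09938.
Interval: 0.00138 ± 0.09938 → (-0.0980, 0.1008).

(-0.0980, 0.1008)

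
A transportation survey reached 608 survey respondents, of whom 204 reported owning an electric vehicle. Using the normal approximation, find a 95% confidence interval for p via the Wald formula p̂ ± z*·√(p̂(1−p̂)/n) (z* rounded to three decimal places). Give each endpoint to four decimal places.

(0.2980, 0.3731)

The sample proportion is 204/608 = 0.33553.
SE = √(p̂(1−p̂)/n) = √(0.222948/608) = 0.019149.
For 95% confidence, z* = 1.960.
Margin = 1.960·0.019149 = 0.03753.
Interval: 0.33553 ± 0.03753 → (0.2980, 0.3731).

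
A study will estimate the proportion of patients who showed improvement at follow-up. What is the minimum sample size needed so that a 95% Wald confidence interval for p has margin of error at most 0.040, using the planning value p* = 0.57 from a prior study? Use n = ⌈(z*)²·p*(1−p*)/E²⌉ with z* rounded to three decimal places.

n = 589

The 95% critical value is z* = 1.960.
p*(1−p*) = 0.57·0.43 = 0.2451.
Required n before rounding: 3.841600 × 0.2451 / 0.040² = 588.485.
Rounding up, n = 589.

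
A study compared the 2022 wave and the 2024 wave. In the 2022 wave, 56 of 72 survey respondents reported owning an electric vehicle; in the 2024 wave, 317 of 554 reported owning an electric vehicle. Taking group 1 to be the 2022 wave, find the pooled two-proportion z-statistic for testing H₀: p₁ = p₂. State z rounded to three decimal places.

z = 3.344

p̂₁ = 56/72 = 0.77778, p̂₂ = 317/554 = 0.57220.
Pooled p̂ = (56+317)/(72+554) = 373/626 = 0.59585.
SE = √[p̂(1−p̂)(1/n₁+1/n₂)] = √[0.59585·0.40415·(1/72+1/554)] ≈ 0.061476.
z = 0.20558/0.061476 = 3.344.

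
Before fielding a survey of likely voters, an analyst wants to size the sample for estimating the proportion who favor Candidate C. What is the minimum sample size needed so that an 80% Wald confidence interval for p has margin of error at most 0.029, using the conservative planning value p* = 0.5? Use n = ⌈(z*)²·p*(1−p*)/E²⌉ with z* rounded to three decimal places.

The 80% critical value is z* = 1.282.
p*(1−p*) = 0.50·0.50 = 0.2500.
(z*)²·p*(1−p*)/E² = 1.643524·0.2500/0.000841 = 488.562.
⌈488.562⌉ = 489.

n = 489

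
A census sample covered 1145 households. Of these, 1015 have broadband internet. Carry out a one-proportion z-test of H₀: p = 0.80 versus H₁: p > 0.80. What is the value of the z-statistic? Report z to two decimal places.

Sample proportion p̂ = 1015/1145 = 0.88646.
SE₀ = √(0.80·0.20/1145) = 0.011821.
z = (p̂ − p₀)/SE = (0.88646 − 0.80)/0.011821 = 7.31.

z = 7.31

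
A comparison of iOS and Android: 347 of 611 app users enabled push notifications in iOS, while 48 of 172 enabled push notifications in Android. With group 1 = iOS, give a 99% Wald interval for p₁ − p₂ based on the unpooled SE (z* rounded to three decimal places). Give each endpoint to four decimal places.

p̂₁ = 347/611 = 0.56792, p̂₂ = 48/172 = 0.27907; p̂₁ − p̂₂ = 0.28885.
Unpooled SE = √(p̂₁(1−p̂₁)/n₁ + p̂₂(1−p̂₂)/n₂) = √(0.000401615 + 0.001169708) = 0.039640.
z* = 2.576 at the 99% level. Margin = 2.576·0.039640 = 0.10211.
CI: 0.28885 ± 0.10211 = (0.1867, 0.3910).

(0.1867, 0.3910)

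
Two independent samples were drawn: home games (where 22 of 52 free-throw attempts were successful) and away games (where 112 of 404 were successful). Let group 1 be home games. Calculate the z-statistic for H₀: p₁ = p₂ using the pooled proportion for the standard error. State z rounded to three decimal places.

z = 2.173

Sample proportions: p̂₁ = 22/52 = 0.42308 and p̂₂ = 112/404 = 0.27723.
Pooled p̂ = (22+112)/(52+404) = 134/456 = 0.29386.
SE = √[p̂(1−p̂)(1/n₁+1/n₂)] = √[0.29386·0.70614·(1/52+1/404)] ≈ 0.067113.
z = (p̂₁ − p̂₂)/SE = (0.42308 − 0.27723)/0.067113 = 0.14585/0.067113 = 2.173.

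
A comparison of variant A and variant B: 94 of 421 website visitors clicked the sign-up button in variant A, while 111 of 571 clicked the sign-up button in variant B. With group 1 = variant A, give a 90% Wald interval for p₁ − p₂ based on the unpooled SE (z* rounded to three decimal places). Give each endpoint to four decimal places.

p̂₁ = 94/421 = 0.22328, p̂₂ = 111/571 = 0.19440; p̂₁ − p̂₂ = 0.02888.
SE = √(0.000411936 + 0.000274266) = √0.000686202 = 0.026195.
z* = 1.645 at the 90% level. Margin of error = 0.04309.
Interval: 0.02888 ± 0.04309 → (-0.0142, 0.0720).

(-0.0142, 0.0720)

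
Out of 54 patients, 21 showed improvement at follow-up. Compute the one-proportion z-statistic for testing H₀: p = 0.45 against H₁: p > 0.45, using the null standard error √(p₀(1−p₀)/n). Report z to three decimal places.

z = -0.903

Sample proportion p̂ = 21/54 = 0.38889.
SE₀ = √(0.45·0.55/54) = 0.067700.
Test statistic: z = -0.06111/0.067700 = -0.903.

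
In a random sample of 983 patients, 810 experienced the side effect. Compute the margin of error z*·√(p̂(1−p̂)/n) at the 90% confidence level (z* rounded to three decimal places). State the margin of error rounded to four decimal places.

p̂ = 810/983 = 0.82401.
SE = √(p̂(1−p̂)/n) = √(0.145019/983) = 0.012146.
The 90% critical value is z* = 1.645.
Margin of error = z*·SE = 1.645 × 0.012146 = 0.0200.

ME = 0.0200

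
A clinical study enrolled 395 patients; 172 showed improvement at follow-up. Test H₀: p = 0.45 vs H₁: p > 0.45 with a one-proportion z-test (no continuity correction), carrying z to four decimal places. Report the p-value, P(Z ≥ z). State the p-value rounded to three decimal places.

p-value = 0.720

p̂ = 172/395 = 0.43544.
Under H₀, SE = √(p₀(1−p₀)/n) = √(0.45·0.55/395) = √0.000626582 = 0.025032.
z = (p̂ − p₀)/SE = (172/395 − 0.45)/0.025032 ≈ -0.5815.
p-value = P(Z ≥ z) with z = -0.5815 → 0.720.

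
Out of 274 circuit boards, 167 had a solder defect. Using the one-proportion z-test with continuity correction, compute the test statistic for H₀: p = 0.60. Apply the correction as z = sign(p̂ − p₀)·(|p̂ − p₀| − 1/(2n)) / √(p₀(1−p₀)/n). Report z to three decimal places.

z = 0.259

p̂ = 167/274 = 0.60949. p̂ − p₀ = 0.009489.
1/(2n) = 0.001825.
Corrected numerator: |0.009489| − 0.001825 = 0.007664.
Null standard error: √(0.60·0.40/274) = √0.000875912 = 0.029596.
z = (+)0.007664/0.029596 = 0.259.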